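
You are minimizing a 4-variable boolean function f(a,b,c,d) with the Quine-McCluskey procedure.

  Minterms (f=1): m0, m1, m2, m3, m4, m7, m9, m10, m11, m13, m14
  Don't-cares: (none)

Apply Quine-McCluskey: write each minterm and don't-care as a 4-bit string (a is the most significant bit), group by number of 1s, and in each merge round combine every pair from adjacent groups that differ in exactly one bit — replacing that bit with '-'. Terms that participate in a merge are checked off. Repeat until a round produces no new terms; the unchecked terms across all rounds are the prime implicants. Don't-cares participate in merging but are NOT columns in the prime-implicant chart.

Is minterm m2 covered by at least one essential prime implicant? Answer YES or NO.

NO

[col 0] 0000*, 0001*, 0010*, 0011*, 0100*, 0111*, 1001*, 1010*, 1011*, 1101*, 1110*
[col 1] -001*, -010*, -011*, 0-00, 0-11, 00-0*, 00-1*, 000-*, 001-*, 1-01, 1-10, 10-1*, 101-*
[col 2] -0-1, -01-, 00--
Prime implicants: -0-1, -01-, 0-00, 0-11, 00--, 1-01, 1-10
PI chart (minterm → PIs covering it):
  0 | 0-00,00--
  1 | -0-1,00--
  2 | -01-,00--
  3 | -0-1,-01-,0-11,00--
  4 | 0-00  (sole → essential)
  7 | 0-11  (sole → essential)
  9 | -0-1,1-01
  10 | -01-,1-10
  11 | -0-1,-01-
  13 | 1-01  (sole → essential)
  14 | 1-10  (sole → essential)
Essential prime implicants: 0-00, 0-11, 1-01, 1-10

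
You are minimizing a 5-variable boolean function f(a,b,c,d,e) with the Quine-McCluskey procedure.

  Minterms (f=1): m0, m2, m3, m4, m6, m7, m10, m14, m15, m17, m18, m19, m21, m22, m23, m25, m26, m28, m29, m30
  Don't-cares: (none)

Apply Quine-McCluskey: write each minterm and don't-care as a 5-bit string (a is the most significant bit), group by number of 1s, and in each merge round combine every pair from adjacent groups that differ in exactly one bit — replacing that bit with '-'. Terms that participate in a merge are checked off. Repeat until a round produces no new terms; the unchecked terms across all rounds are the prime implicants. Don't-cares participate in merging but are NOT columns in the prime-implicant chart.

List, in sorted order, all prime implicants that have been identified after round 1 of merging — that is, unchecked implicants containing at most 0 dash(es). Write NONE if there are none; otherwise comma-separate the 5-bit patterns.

[col 0] 00000*, 00010*, 00011*, 00100*, 00110*, 00111*, 01010*, 01110*, 01111*, 10001*, 10010*, 10011*, 10101*, 10110*, 10111*, 11001*, 11010*, 11100*, 11101*, 11110*
[col 1] -0010*, -0011*, -0110*, -0111*, -1010*, -1110*, 0-010*, 0-110*, 0-111*, 00-00*, 00-10*, 00-11*, 000-0*, 0001-*, 001-0*, 0011-*, 01-10*, 0111-*, 1-001*, 1-010*, 1-101*, 1-110*, 10-01*, 10-10*, 10-11*, 100-1*, 1001-*, 101-1*, 1011-*, 11-01*, 11-10*, 111-0, 1110-
[col 2] --010*, --110*, -0-10*, -0-11*, -001-*, -011-*, -1-10*, 0--10*, 0-11-, 00--0, 00-1-*, 1--01, 1--10*, 10--1, 10-1-*
[col 3] ---10, -0-1-
Prime implicants: ---10, -0-1-, 0-11-, 00--0, 1--01, 10--1, 111-0, 1110-

NONE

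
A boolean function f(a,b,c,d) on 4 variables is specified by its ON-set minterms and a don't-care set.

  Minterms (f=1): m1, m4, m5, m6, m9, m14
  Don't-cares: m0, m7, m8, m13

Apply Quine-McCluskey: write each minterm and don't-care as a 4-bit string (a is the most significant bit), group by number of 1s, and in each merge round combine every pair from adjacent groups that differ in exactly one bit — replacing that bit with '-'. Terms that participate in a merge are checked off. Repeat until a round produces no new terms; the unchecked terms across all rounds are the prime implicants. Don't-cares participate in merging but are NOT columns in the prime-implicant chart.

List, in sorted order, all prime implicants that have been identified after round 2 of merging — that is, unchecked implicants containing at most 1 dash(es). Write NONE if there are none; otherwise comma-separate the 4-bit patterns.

-110

Round 0: 0000✓ 0001✓ 0100✓ 0101✓ 0110✓ 0111✓ 1000✓ 1001✓ 1101✓ 1110✓
Round 1: -000✓ -001✓ -101✓ -110 0-00✓ 0-01✓ 000-✓ 01-0✓ 01-1✓ 010-✓ 011-✓ 1-01✓ 100-✓
Round 2: --01 -00- 0-0- 01--
PIs = {--01, -00-, -110, 0-0-, 01--}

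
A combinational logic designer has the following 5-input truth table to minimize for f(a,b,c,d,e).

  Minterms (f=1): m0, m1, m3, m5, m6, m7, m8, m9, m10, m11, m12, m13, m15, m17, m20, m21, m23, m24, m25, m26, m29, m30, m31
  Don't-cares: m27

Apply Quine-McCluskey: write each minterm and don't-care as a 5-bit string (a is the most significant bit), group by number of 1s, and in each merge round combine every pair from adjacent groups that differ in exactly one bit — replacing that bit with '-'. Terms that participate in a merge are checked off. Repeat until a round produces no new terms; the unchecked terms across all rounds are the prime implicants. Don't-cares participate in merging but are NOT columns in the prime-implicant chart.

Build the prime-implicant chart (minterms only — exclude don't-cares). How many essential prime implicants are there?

[col 0] 00000*, 00001*, 00011*, 00101*, 00110*, 00111*, 01000*, 01001*, 01010*, 01011*, 01100*, 01101*, 01111*, 10001*, 10100*, 10101*, 10111*, 11000*, 11001*, 11010*, 11011*, 11101*, 11110*, 11111*
[col 1] -0001*, -0101*, -0111*, -1000*, -1001*, -1010*, -1011*, -1101*, -1111*, 0-000*, 0-001*, 0-011*, 0-101*, 0-111*, 00-01*, 00-11*, 000-1*, 0000-*, 001-1*, 0011-, 01-00*, 01-01*, 01-11*, 010-0*, 010-1*, 0100-*, 0101-*, 011-1*, 0110-*, 1-001*, 1-101*, 1-111*, 10-01*, 101-1*, 1010-, 11-01*, 11-10*, 11-11*, 110-0*, 110-1*, 1100-*, 1101-*, 111-1*, 1111-*
[col 2] --001*, --101*, --111*, -0-01*, -01-1*, -1-01*, -1-11*, -10-0*, -10-1*, -100-*, -101-*, -11-1*, 0--01*, 0--11*, 0-0-1*, 0-00-, 0-1-1*, 00--1*, 01--1*, 01-0-, 010--*, 1--01*, 1-1-1*, 11--1*, 11-1-, 110--*
[col 3] ---01, --1-1, -1--1, -10--, 0---1
Prime implicants: ---01, --1-1, -1--1, -10--, 0---1, 0-00-, 0011-, 01-0-, 1010-, 11-1-
PI chart (minterm → PIs covering it):
  0 | 0-00-  (sole → essential)
  1 | ---01,0---1,0-00-
  3 | 0---1  (sole → essential)
  5 | ---01,--1-1,0---1
  6 | 0011-  (sole → essential)
  7 | --1-1,0---1,0011-
  8 | -10--,0-00-,01-0-
  9 | ---01,-1--1,-10--,0---1,0-00-,01-0-
  10 | -10--  (sole → essential)
  11 | -1--1,-10--,0---1
  12 | 01-0-  (sole → essential)
  13 | ---01,--1-1,-1--1,0---1,01-0-
  15 | --1-1,-1--1,0---1
  17 | ---01  (sole → essential)
  20 | 1010-  (sole → essential)
  21 | ---01,--1-1,1010-
  23 | --1-1  (sole → essential)
  24 | -10--  (sole → essential)
  25 | ---01,-1--1,-10--
  26 | -10--,11-1-
  29 | ---01,--1-1,-1--1
  30 | 11-1-  (sole → essential)
  31 | --1-1,-1--1,11-1-
Essential prime implicants: ---01, --1-1, -10--, 0---1, 0-00-, 0011-, 01-0-, 1010-, 11-1-

9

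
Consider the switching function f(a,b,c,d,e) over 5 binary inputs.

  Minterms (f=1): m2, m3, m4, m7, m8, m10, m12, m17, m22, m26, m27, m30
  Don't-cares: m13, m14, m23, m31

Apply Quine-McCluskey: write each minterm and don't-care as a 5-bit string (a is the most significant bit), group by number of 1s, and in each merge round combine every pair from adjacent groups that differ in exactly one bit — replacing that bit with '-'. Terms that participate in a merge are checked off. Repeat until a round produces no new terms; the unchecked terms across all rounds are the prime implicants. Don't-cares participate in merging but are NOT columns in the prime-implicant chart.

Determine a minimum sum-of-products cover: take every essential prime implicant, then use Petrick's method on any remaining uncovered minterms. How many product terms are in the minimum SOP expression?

7

[col 0] 00010*, 00011*, 00100*, 00111*, 01000*, 01010*, 01100*, 01101*, 01110*, 10001, 10110*, 10111*, 11010*, 11011*, 11110*, 11111*
[col 1] -0111, -1010*, -1110*, 0-010, 0-100, 00-11, 0001-, 01-00*, 01-10*, 010-0*, 011-0*, 0110-, 1-110*, 1-111*, 1011-*, 11-10*, 11-11*, 1101-*, 1111-*
[col 2] -1-10, 01--0, 1-11-, 11-1-
Prime implicants: -0111, -1-10, 0-010, 0-100, 00-11, 0001-, 01--0, 0110-, 1-11-, 10001, 11-1-
PI chart (minterm → PIs covering it):
  2 | 0-010,0001-
  3 | 00-11,0001-
  4 | 0-100  (sole → essential)
  7 | -0111,00-11
  8 | 01--0  (sole → essential)
  10 | -1-10,0-010,01--0
  12 | 0-100,01--0,0110-
  17 | 10001  (sole → essential)
  22 | 1-11-  (sole → essential)
  26 | -1-10,11-1-
  27 | 11-1-  (sole → essential)
  30 | -1-10,1-11-,11-1-
Essential prime implicants: 0-100, 01--0, 1-11-, 10001, 11-1-
Petrick residual → -0111, 0001-
Minimum SOP uses 7 PIs: b'cde + a'cd'e' + a'b'c'd + a'be' + acd + ab'c'd'e + abd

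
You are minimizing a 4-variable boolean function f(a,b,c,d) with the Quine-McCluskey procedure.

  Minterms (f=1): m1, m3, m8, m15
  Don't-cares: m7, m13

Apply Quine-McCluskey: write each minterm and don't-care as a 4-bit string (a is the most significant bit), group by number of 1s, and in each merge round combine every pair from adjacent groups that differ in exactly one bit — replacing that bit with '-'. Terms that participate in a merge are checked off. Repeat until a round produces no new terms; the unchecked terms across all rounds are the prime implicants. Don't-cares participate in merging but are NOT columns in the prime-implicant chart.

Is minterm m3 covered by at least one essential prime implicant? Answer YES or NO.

Round 0: 0001✓ 0011✓ 0111✓ 1000 1101✓ 1111✓
Round 1: -111 0-11 00-1 11-1
PIs = {-111, 0-11, 00-1, 1000, 11-1}
Coverage chart:
  m1: 00-1 ←essential
  m3: 0-11,00-1
  m8: 1000 ←essential
  m15: -111,11-1
Essential: 00-1, 1000

YES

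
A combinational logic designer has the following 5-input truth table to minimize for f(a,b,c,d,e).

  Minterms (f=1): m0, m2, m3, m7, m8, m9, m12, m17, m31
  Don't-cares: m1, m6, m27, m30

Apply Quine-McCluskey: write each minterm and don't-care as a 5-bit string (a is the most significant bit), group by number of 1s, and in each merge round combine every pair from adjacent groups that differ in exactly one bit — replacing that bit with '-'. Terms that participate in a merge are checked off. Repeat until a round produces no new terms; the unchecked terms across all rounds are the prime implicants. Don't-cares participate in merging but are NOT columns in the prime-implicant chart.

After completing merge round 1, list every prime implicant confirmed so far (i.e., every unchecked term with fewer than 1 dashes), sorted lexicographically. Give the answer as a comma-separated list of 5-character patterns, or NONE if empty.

size-2^0 implicants → 00000(✓)  00001(✓)  00010(✓)  00011(✓)  00110(✓)  00111(✓)  01000(✓)  01001(✓)  01100(✓)  10001(✓)  11011(✓)  11110(✓)  11111(✓)
size-2^1 implicants → -0001  0-000(✓)  0-001(✓)  00-10(✓)  00-11(✓)  000-0(✓)  000-1(✓)  0000-(✓)  0001-(✓)  0011-(✓)  01-00  0100-(✓)  11-11  1111-
size-2^2 implicants → 0-00-  00-1-  000--
Unchecked terms (primes): -0001, 0-00-, 00-1-, 000--, 01-00, 11-11, 1111-

NONE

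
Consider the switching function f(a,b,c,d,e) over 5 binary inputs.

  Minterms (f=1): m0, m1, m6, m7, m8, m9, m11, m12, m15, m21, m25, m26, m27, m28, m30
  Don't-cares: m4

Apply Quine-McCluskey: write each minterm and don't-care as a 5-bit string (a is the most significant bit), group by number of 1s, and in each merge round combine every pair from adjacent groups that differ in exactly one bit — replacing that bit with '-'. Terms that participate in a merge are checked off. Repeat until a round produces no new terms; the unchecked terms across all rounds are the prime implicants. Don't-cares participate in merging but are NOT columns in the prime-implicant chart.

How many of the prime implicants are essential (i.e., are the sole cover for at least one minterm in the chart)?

[col 0] 00000*, 00001*, 00100*, 00110*, 00111*, 01000*, 01001*, 01011*, 01100*, 01111*, 10101, 11001*, 11010*, 11011*, 11100*, 11110*
[col 1] -1001*, -1011*, -1100, 0-000*, 0-001*, 0-100*, 0-111, 00-00*, 0000-*, 001-0, 0011-, 01-00*, 01-11, 010-1*, 0100-*, 11-10, 110-1*, 1101-, 111-0
[col 2] -10-1, 0--00, 0-00-
Prime implicants: -10-1, -1100, 0--00, 0-00-, 0-111, 001-0, 0011-, 01-11, 10101, 11-10, 1101-, 111-0
PI chart (minterm → PIs covering it):
  0 | 0--00,0-00-
  1 | 0-00-  (sole → essential)
  6 | 001-0,0011-
  7 | 0-111,0011-
  8 | 0--00,0-00-
  9 | -10-1,0-00-
  11 | -10-1,01-11
  12 | -1100,0--00
  15 | 0-111,01-11
  21 | 10101  (sole → essential)
  25 | -10-1  (sole → essential)
  26 | 11-10,1101-
  27 | -10-1,1101-
  28 | -1100,111-0
  30 | 11-10,111-0
Essential prime implicants: -10-1, 0-00-, 10101

3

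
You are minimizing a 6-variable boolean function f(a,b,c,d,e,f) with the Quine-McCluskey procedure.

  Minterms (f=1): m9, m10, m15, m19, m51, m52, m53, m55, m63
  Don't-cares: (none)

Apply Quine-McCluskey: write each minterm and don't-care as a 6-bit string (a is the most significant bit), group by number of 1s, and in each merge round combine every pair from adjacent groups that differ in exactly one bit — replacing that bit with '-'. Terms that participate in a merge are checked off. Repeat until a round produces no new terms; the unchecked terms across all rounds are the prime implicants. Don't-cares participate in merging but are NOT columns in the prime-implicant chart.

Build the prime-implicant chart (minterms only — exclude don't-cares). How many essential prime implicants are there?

6

Round 0: 001001 001010 001111 010011✓ 110011✓ 110100✓ 110101✓ 110111✓ 111111✓
Round 1: -10011 11-111 110-11 1101-1 11010-
PIs = {-10011, 001001, 001010, 001111, 11-111, 110-11, 1101-1, 11010-}
Coverage chart:
  m9: 001001 ←essential
  m10: 001010 ←essential
  m15: 001111 ←essential
  m19: -10011 ←essential
  m51: -10011,110-11
  m52: 11010- ←essential
  m53: 1101-1,11010-
  m55: 11-111,110-11,1101-1
  m63: 11-111 ←essential
Essential: -10011, 001001, 001010, 001111, 11-111, 11010-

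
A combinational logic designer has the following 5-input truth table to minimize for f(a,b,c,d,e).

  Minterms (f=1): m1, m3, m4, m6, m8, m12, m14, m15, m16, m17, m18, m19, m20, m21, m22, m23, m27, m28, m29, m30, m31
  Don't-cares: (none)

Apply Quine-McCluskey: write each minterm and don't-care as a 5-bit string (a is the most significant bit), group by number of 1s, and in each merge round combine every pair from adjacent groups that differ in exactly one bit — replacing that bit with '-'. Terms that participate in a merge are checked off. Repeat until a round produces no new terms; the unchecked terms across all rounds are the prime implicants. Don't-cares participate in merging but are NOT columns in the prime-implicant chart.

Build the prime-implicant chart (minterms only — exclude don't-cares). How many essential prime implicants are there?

7

Round 0: 00001✓ 00011✓ 00100✓ 00110✓ 01000✓ 01100✓ 01110✓ 01111✓ 10000✓ 10001✓ 10010✓ 10011✓ 10100✓ 10101✓ 10110✓ 10111✓ 11011✓ 11100✓ 11101✓ 11110✓ 11111✓
Round 1: -0001✓ -0011✓ -0100✓ -0110✓ -1100✓ -1110✓ -1111✓ 0-100✓ 0-110✓ 000-1✓ 001-0✓ 01-00 011-0✓ 0111-✓ 1-011✓ 1-100✓ 1-101✓ 1-110✓ 1-111✓ 10-00✓ 10-01✓ 10-10✓ 10-11✓ 100-0✓ 100-1✓ 1000-✓ 1001-✓ 101-0✓ 101-1✓ 1010-✓ 1011-✓ 11-11✓ 111-0✓ 111-1✓ 1110-✓ 1111-✓
Round 2: --100✓ --110✓ -00-1 -01-0✓ -11-0✓ -111- 0-1-0✓ 1--11 1-1-0✓ 1-1-1✓ 1-10-✓ 1-11-✓ 10--0✓ 10--1✓ 10-0-✓ 10-1-✓ 100--✓ 101--✓ 111--✓
Round 3: --1-0 1-1-- 10---
PIs = {--1-0, -00-1, -111-, 01-00, 1--11, 1-1--, 10---}
Coverage chart:
  m1: -00-1 ←essential
  m3: -00-1 ←essential
  m4: --1-0 ←essential
  m6: --1-0 ←essential
  m8: 01-00 ←essential
  m12: --1-0,01-00
  m14: --1-0,-111-
  m15: -111- ←essential
  m16: 10--- ←essential
  m17: -00-1,10---
  m18: 10--- ←essential
  m19: -00-1,1--11,10---
  m20: --1-0,1-1--,10---
  m21: 1-1--,10---
  m22: --1-0,1-1--,10---
  m23: 1--11,1-1--,10---
  m27: 1--11 ←essential
  m28: --1-0,1-1--
  m29: 1-1-- ←essential
  m30: --1-0,-111-,1-1--
  m31: -111-,1--11,1-1--
Essential: --1-0, -00-1, -111-, 01-00, 1--11, 1-1--, 10---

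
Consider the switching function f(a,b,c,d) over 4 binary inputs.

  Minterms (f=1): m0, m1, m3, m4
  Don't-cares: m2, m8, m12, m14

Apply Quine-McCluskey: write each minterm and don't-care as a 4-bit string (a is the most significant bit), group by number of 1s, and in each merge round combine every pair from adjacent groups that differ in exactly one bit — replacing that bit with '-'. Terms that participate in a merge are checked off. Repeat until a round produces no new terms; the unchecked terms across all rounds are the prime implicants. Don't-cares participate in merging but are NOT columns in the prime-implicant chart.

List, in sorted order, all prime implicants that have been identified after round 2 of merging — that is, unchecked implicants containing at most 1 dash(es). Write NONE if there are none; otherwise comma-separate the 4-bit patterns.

size-2^0 implicants → 0000(✓)  0001(✓)  0010(✓)  0011(✓)  0100(✓)  1000(✓)  1100(✓)  1110(✓)
size-2^1 implicants → -000(✓)  -100(✓)  0-00(✓)  00-0(✓)  00-1(✓)  000-(✓)  001-(✓)  1-00(✓)  11-0
size-2^2 implicants → --00  00--
Unchecked terms (primes): --00, 00--, 11-0

11-0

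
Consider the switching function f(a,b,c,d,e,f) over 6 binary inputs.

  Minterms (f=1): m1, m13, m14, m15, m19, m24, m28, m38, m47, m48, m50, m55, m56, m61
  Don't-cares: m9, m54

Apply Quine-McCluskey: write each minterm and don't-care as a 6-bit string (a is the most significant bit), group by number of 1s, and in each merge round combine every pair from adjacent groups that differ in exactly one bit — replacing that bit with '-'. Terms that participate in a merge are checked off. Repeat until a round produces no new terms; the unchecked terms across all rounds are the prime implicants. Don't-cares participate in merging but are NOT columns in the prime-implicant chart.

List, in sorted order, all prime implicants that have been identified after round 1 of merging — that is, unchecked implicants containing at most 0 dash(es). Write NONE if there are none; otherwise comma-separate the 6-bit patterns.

010011, 111101

size-2^0 implicants → 000001(✓)  001001(✓)  001101(✓)  001110(✓)  001111(✓)  010011  011000(✓)  011100(✓)  100110(✓)  101111(✓)  110000(✓)  110010(✓)  110110(✓)  110111(✓)  111000(✓)  111101
size-2^1 implicants → -01111  -11000  00-001  001-01  0011-1  00111-  011-00  1-0110  11-000  110-10  1100-0  11011-
Unchecked terms (primes): -01111, -11000, 00-001, 001-01, 0011-1, 00111-, 010011, 011-00, 1-0110, 11-000, 110-10, 1100-0, 11011-, 111101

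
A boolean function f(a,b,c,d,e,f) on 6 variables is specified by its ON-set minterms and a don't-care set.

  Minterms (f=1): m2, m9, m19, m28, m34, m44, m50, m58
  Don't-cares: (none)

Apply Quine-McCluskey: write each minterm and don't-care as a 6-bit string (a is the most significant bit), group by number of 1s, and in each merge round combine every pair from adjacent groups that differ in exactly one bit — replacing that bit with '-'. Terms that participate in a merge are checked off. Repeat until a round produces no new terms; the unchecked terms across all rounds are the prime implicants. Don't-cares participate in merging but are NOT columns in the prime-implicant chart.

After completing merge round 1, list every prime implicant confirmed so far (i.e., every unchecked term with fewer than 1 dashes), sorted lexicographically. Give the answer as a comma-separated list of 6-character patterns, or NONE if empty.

Round 0: 000010✓ 001001 010011 011100 100010✓ 101100 110010✓ 111010✓
Round 1: -00010 1-0010 11-010
PIs = {-00010, 001001, 010011, 011100, 1-0010, 101100, 11-010}

001001, 010011, 011100, 101100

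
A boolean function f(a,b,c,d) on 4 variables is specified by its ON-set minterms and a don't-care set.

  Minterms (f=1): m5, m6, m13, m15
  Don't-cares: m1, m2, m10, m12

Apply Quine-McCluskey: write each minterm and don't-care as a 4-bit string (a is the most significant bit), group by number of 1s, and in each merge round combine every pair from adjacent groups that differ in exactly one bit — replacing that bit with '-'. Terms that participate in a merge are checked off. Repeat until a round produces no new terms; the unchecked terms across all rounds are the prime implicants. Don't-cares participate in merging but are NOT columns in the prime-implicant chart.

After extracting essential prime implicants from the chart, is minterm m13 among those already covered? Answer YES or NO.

[col 0] 0001*, 0010*, 0101*, 0110*, 1010*, 1100*, 1101*, 1111*
[col 1] -010, -101, 0-01, 0-10, 11-1, 110-
Prime implicants: -010, -101, 0-01, 0-10, 11-1, 110-
PI chart (minterm → PIs covering it):
  5 | -101,0-01
  6 | 0-10  (sole → essential)
  13 | -101,11-1,110-
  15 | 11-1  (sole → essential)
Essential prime implicants: 0-10, 11-1

YES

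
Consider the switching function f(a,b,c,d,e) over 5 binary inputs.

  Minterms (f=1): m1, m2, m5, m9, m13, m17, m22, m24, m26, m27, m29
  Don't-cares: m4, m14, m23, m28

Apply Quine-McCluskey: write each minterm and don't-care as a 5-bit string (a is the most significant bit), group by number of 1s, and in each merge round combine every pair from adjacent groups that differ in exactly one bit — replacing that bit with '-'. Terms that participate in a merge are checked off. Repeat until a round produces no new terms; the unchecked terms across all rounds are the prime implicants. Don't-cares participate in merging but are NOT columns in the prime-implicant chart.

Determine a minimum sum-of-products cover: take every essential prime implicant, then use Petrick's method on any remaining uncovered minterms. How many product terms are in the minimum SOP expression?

[col 0] 00001*, 00010, 00100*, 00101*, 01001*, 01101*, 01110, 10001*, 10110*, 10111*, 11000*, 11010*, 11011*, 11100*, 11101*
[col 1] -0001, -1101, 0-001*, 0-101*, 00-01*, 0010-, 01-01*, 1011-, 11-00, 110-0, 1101-, 1110-
[col 2] 0--01
Prime implicants: -0001, -1101, 0--01, 00010, 0010-, 01110, 1011-, 11-00, 110-0, 1101-, 1110-
PI chart (minterm → PIs covering it):
  1 | -0001,0--01
  2 | 00010  (sole → essential)
  5 | 0--01,0010-
  9 | 0--01  (sole → essential)
  13 | -1101,0--01
  17 | -0001  (sole → essential)
  22 | 1011-  (sole → essential)
  24 | 11-00,110-0
  26 | 110-0,1101-
  27 | 1101-  (sole → essential)
  29 | -1101,1110-
Essential prime implicants: -0001, 0--01, 00010, 1011-, 1101-
Petrick residual → -1101, 11-00
Minimum SOP uses 7 PIs: b'c'd'e + bcd'e + a'd'e + a'b'c'de' + ab'cd + abd'e' + abc'd

7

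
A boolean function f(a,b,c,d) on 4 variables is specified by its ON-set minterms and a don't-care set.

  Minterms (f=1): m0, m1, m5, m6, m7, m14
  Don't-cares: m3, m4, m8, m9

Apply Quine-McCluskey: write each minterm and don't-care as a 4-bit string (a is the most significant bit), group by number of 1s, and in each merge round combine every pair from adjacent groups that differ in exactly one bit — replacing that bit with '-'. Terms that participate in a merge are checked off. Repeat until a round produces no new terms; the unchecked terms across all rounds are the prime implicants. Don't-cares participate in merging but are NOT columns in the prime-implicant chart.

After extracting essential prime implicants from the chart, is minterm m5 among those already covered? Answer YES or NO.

NO

Round 0: 0000✓ 0001✓ 0011✓ 0100✓ 0101✓ 0110✓ 0111✓ 1000✓ 1001✓ 1110✓
Round 1: -000✓ -001✓ -110 0-00✓ 0-01✓ 0-11✓ 00-1✓ 000-✓ 01-0✓ 01-1✓ 010-✓ 011-✓ 100-✓
Round 2: -00- 0--1 0-0- 01--
PIs = {-00-, -110, 0--1, 0-0-, 01--}
Coverage chart:
  m0: -00-,0-0-
  m1: -00-,0--1,0-0-
  m5: 0--1,0-0-,01--
  m6: -110,01--
  m7: 0--1,01--
  m14: -110 ←essential
Essential: -110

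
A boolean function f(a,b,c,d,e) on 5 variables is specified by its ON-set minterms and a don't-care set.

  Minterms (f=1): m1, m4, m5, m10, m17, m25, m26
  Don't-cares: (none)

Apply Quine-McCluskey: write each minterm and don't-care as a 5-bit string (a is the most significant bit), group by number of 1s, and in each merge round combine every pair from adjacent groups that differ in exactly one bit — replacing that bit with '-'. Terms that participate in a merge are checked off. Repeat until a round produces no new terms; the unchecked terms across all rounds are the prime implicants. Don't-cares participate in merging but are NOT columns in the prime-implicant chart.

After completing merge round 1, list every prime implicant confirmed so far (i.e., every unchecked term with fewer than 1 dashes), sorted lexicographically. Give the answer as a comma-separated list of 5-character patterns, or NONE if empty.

NONE

[col 0] 00001*, 00100*, 00101*, 01010*, 10001*, 11001*, 11010*
[col 1] -0001, -1010, 00-01, 0010-, 1-001
Prime implicants: -0001, -1010, 00-01, 0010-, 1-001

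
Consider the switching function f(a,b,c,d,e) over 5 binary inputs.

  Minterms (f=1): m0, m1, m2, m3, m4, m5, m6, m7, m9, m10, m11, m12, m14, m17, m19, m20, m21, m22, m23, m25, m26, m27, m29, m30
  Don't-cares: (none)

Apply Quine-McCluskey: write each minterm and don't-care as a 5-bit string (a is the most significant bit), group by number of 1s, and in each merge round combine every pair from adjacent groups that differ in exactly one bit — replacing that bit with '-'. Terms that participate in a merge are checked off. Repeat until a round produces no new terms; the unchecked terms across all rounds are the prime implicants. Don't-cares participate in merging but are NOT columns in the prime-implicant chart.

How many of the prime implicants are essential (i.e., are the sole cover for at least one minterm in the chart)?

5

[col 0] 00000*, 00001*, 00010*, 00011*, 00100*, 00101*, 00110*, 00111*, 01001*, 01010*, 01011*, 01100*, 01110*, 10001*, 10011*, 10100*, 10101*, 10110*, 10111*, 11001*, 11010*, 11011*, 11101*, 11110*
[col 1] -0001*, -0011*, -0100*, -0101*, -0110*, -0111*, -1001*, -1010*, -1011*, -1110*, 0-001*, 0-010*, 0-011*, 0-100*, 0-110*, 00-00*, 00-01*, 00-10*, 00-11*, 000-0*, 000-1*, 0000-*, 0001-*, 001-0*, 001-1*, 0010-*, 0011-*, 01-10*, 010-1*, 0101-*, 011-0*, 1-001*, 1-011*, 1-101*, 1-110*, 10-01*, 10-11*, 100-1*, 101-0*, 101-1*, 1010-*, 1011-*, 11-01*, 11-10*, 110-1*, 1101-*
[col 2] --001*, --011*, --110, -0-01*, -0-11*, -00-1*, -01-0*, -01-1*, -010-*, -011-*, -1-10, -10-1*, -101-, 0--10, 0-0-1*, 0-01-, 0-1-0, 00--0*, 00--1*, 00-0-*, 00-1-*, 000--*, 001--*, 1--01, 1-0-1*, 10--1*, 101--*
[col 3] --0-1, -0--1, -01--, 00---
Prime implicants: --0-1, --110, -0--1, -01--, -1-10, -101-, 0--10, 0-01-, 0-1-0, 00---, 1--01
PI chart (minterm → PIs covering it):
  0 | 00---  (sole → essential)
  1 | --0-1,-0--1,00---
  2 | 0--10,0-01-,00---
  3 | --0-1,-0--1,0-01-,00---
  4 | -01--,0-1-0,00---
  5 | -0--1,-01--,00---
  6 | --110,-01--,0--10,0-1-0,00---
  7 | -0--1,-01--,00---
  9 | --0-1  (sole → essential)
  10 | -1-10,-101-,0--10,0-01-
  11 | --0-1,-101-,0-01-
  12 | 0-1-0  (sole → essential)
  14 | --110,-1-10,0--10,0-1-0
  17 | --0-1,-0--1,1--01
  19 | --0-1,-0--1
  20 | -01--  (sole → essential)
  21 | -0--1,-01--,1--01
  22 | --110,-01--
  23 | -0--1,-01--
  25 | --0-1,1--01
  26 | -1-10,-101-
  27 | --0-1,-101-
  29 | 1--01  (sole → essential)
  30 | --110,-1-10
Essential prime implicants: --0-1, -01--, 0-1-0, 00---, 1--01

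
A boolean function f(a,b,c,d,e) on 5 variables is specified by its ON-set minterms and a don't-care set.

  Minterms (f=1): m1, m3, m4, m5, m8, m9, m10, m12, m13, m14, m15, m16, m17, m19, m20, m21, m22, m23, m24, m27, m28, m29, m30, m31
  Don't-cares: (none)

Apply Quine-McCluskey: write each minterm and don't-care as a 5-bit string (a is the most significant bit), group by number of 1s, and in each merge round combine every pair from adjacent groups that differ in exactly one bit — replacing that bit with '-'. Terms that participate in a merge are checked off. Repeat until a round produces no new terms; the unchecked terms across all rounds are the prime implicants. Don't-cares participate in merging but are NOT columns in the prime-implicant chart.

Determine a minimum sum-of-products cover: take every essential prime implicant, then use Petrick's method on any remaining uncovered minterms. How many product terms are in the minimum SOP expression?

8

size-2^0 implicants → 00001(✓)  00011(✓)  00100(✓)  00101(✓)  01000(✓)  01001(✓)  01010(✓)  01100(✓)  01101(✓)  01110(✓)  01111(✓)  10000(✓)  10001(✓)  10011(✓)  10100(✓)  10101(✓)  10110(✓)  10111(✓)  11000(✓)  11011(✓)  11100(✓)  11101(✓)  11110(✓)  11111(✓)
size-2^1 implicants → -0001(✓)  -0011(✓)  -0100(✓)  -0101(✓)  -1000(✓)  -1100(✓)  -1101(✓)  -1110(✓)  -1111(✓)  0-001(✓)  0-100(✓)  0-101(✓)  00-01(✓)  000-1(✓)  0010-(✓)  01-00(✓)  01-01(✓)  01-10(✓)  010-0(✓)  0100-(✓)  011-0(✓)  011-1(✓)  0110-(✓)  0111-(✓)  1-000(✓)  1-011(✓)  1-100(✓)  1-101(✓)  1-110(✓)  1-111(✓)  10-00(✓)  10-01(✓)  10-11(✓)  100-1(✓)  1000-(✓)  101-0(✓)  101-1(✓)  1010-(✓)  1011-(✓)  11-00(✓)  11-11(✓)  111-0(✓)  111-1(✓)  1110-(✓)  1111-(✓)
size-2^2 implicants → --100(✓)  --101(✓)  -0-01  -00-1  -010-(✓)  -1-00  -11-0(✓)  -11-1(✓)  -110-(✓)  -111-(✓)  0--01  0-10-(✓)  01--0  01-0-  011--(✓)  1--00  1--11  1-1-0(✓)  1-1-1(✓)  1-10-(✓)  1-11-(✓)  10--1  10-0-  101--(✓)  111--(✓)
size-2^3 implicants → --10-  -11--  1-1--
Unchecked terms (primes): --10-, -0-01, -00-1, -1-00, -11--, 0--01, 01--0, 01-0-, 1--00, 1--11, 1-1--, 10--1, 10-0-
Minterm coverage:
  m1 ⊆ -0-01,-00-1,0--01
  m3 ⊆ -00-1 [E]
  m4 ⊆ --10- [E]
  m5 ⊆ --10-,-0-01,0--01
  m8 ⊆ -1-00,01--0,01-0-
  m9 ⊆ 0--01,01-0-
  m10 ⊆ 01--0 [E]
  m12 ⊆ --10-,-1-00,-11--,01--0,01-0-
  m13 ⊆ --10-,-11--,0--01,01-0-
  m14 ⊆ -11--,01--0
  m15 ⊆ -11-- [E]
  m16 ⊆ 1--00,10-0-
  m17 ⊆ -0-01,-00-1,10--1,10-0-
  m19 ⊆ -00-1,1--11,10--1
  m20 ⊆ --10-,1--00,1-1--,10-0-
  m21 ⊆ --10-,-0-01,1-1--,10--1,10-0-
  m22 ⊆ 1-1-- [E]
  m23 ⊆ 1--11,1-1--,10--1
  m24 ⊆ -1-00,1--00
  m27 ⊆ 1--11 [E]
  m28 ⊆ --10-,-1-00,-11--,1--00,1-1--
  m29 ⊆ --10-,-11--,1-1--
  m30 ⊆ -11--,1-1--
  m31 ⊆ -11--,1--11,1-1--
E = {--10-, -00-1, -11--, 01--0, 1--11, 1-1--}
Petrick residual → 0--01, 1--00
Cover = cd' + b'c'e + bc + a'd'e + a'be' + ad'e' + ade + ac  |cover|=8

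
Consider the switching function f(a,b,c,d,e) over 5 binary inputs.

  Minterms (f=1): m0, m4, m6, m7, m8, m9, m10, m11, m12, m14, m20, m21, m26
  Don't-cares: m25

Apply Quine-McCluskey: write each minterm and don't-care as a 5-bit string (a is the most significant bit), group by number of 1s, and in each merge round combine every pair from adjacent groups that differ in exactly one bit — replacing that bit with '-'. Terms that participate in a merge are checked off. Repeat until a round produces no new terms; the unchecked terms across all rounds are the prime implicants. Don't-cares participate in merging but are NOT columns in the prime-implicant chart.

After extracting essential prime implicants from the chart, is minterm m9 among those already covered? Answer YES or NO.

YES

Round 0: 00000✓ 00100✓ 00110✓ 00111✓ 01000✓ 01001✓ 01010✓ 01011✓ 01100✓ 01110✓ 10100✓ 10101✓ 11001✓ 11010✓
Round 1: -0100 -1001 -1010 0-000✓ 0-100✓ 0-110✓ 00-00✓ 001-0✓ 0011- 01-00✓ 01-10✓ 010-0✓ 010-1✓ 0100-✓ 0101-✓ 011-0✓ 1010-
Round 2: 0--00 0-1-0 01--0 010--
PIs = {-0100, -1001, -1010, 0--00, 0-1-0, 0011-, 01--0, 010--, 1010-}
Coverage chart:
  m0: 0--00 ←essential
  m4: -0100,0--00,0-1-0
  m6: 0-1-0,0011-
  m7: 0011- ←essential
  m8: 0--00,01--0,010--
  m9: -1001,010--
  m10: -1010,01--0,010--
  m11: 010-- ←essential
  m12: 0--00,0-1-0,01--0
  m14: 0-1-0,01--0
  m20: -0100,1010-
  m21: 1010- ←essential
  m26: -1010 ←essential
Essential: -1010, 0--00, 0011-, 010--, 1010-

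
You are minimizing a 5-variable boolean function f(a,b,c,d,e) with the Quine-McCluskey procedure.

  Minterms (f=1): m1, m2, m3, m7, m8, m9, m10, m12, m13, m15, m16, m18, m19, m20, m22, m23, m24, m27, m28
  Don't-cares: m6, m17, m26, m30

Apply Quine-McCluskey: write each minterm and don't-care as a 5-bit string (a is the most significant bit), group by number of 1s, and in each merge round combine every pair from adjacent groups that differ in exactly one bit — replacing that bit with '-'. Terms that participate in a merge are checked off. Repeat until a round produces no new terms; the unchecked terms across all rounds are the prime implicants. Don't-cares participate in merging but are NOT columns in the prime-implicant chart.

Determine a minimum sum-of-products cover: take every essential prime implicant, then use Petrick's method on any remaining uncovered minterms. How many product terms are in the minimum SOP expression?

Round 0: 00001✓ 00010✓ 00011✓ 00110✓ 00111✓ 01000✓ 01001✓ 01010✓ 01100✓ 01101✓ 01111✓ 10000✓ 10001✓ 10010✓ 10011✓ 10100✓ 10110✓ 10111✓ 11000✓ 11010✓ 11011✓ 11100✓ 11110✓
Round 1: -0001✓ -0010✓ -0011✓ -0110✓ -0111✓ -1000✓ -1010✓ -1100✓ 0-001 0-010✓ 0-111 00-10✓ 00-11✓ 000-1✓ 0001-✓ 0011-✓ 01-00✓ 01-01✓ 010-0✓ 0100-✓ 011-1 0110-✓ 1-000✓ 1-010✓ 1-011✓ 1-100✓ 1-110✓ 10-00✓ 10-10✓ 10-11✓ 100-0✓ 100-1✓ 1000-✓ 1001-✓ 101-0✓ 1011-✓ 11-00✓ 11-10✓ 110-0✓ 1101-✓ 111-0✓
Round 2: --010 -0-10✓ -0-11✓ -00-1 -001-✓ -011-✓ -1-00 -10-0 00-1-✓ 01-0- 1--00✓ 1--10✓ 1-0-0✓ 1-01- 1-1-0✓ 10--0✓ 10-1-✓ 100-- 11--0✓
Round 3: -0-1- 1---0
PIs = {--010, -0-1-, -00-1, -1-00, -10-0, 0-001, 0-111, 01-0-, 011-1, 1---0, 1-01-, 100--}
Coverage chart:
  m1: -00-1,0-001
  m2: --010,-0-1-
  m3: -0-1-,-00-1
  m7: -0-1-,0-111
  m8: -1-00,-10-0,01-0-
  m9: 0-001,01-0-
  m10: --010,-10-0
  m12: -1-00,01-0-
  m13: 01-0-,011-1
  m15: 0-111,011-1
  m16: 1---0,100--
  m18: --010,-0-1-,1---0,1-01-,100--
  m19: -0-1-,-00-1,1-01-,100--
  m20: 1---0 ←essential
  m22: -0-1-,1---0
  m23: -0-1- ←essential
  m24: -1-00,-10-0,1---0
  m27: 1-01- ←essential
  m28: -1-00,1---0
Essential: -0-1-, 1---0, 1-01-
Petrick residual → --010, -00-1, 0-111, 01-0-
Min cover (7 terms): c'de' + b'd + b'c'e + a'cde + a'bd' + ae' + ac'd

7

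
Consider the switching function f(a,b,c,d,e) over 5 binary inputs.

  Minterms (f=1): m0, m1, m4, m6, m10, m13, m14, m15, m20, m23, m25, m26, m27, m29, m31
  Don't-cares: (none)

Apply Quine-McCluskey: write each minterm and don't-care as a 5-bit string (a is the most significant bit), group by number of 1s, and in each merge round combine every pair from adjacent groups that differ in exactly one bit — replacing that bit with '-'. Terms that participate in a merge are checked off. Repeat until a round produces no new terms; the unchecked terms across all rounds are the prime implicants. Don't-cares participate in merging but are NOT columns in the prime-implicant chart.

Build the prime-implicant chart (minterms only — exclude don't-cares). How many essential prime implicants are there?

5

[col 0] 00000*, 00001*, 00100*, 00110*, 01010*, 01101*, 01110*, 01111*, 10100*, 10111*, 11001*, 11010*, 11011*, 11101*, 11111*
[col 1] -0100, -1010, -1101*, -1111*, 0-110, 00-00, 0000-, 001-0, 01-10, 011-1*, 0111-, 1-111, 11-01*, 11-11*, 110-1*, 1101-, 111-1*
[col 2] -11-1, 11--1
Prime implicants: -0100, -1010, -11-1, 0-110, 00-00, 0000-, 001-0, 01-10, 0111-, 1-111, 11--1, 1101-
PI chart (minterm → PIs covering it):
  0 | 00-00,0000-
  1 | 0000-  (sole → essential)
  4 | -0100,00-00,001-0
  6 | 0-110,001-0
  10 | -1010,01-10
  13 | -11-1  (sole → essential)
  14 | 0-110,01-10,0111-
  15 | -11-1,0111-
  20 | -0100  (sole → essential)
  23 | 1-111  (sole → essential)
  25 | 11--1  (sole → essential)
  26 | -1010,1101-
  27 | 11--1,1101-
  29 | -11-1,11--1
  31 | -11-1,1-111,11--1
Essential prime implicants: -0100, -11-1, 0000-, 1-111, 11--1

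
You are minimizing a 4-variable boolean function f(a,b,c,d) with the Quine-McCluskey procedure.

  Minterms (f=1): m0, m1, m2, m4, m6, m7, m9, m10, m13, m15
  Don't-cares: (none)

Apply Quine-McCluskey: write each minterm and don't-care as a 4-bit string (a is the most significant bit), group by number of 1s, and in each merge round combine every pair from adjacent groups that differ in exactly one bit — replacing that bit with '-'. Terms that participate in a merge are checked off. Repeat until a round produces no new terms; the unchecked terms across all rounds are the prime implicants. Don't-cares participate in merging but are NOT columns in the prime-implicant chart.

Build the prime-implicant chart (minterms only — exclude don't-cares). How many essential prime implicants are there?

2

[col 0] 0000*, 0001*, 0010*, 0100*, 0110*, 0111*, 1001*, 1010*, 1101*, 1111*
[col 1] -001, -010, -111, 0-00*, 0-10*, 00-0*, 000-, 01-0*, 011-, 1-01, 11-1
[col 2] 0--0
Prime implicants: -001, -010, -111, 0--0, 000-, 011-, 1-01, 11-1
PI chart (minterm → PIs covering it):
  0 | 0--0,000-
  1 | -001,000-
  2 | -010,0--0
  4 | 0--0  (sole → essential)
  6 | 0--0,011-
  7 | -111,011-
  9 | -001,1-01
  10 | -010  (sole → essential)
  13 | 1-01,11-1
  15 | -111,11-1
Essential prime implicants: -010, 0--0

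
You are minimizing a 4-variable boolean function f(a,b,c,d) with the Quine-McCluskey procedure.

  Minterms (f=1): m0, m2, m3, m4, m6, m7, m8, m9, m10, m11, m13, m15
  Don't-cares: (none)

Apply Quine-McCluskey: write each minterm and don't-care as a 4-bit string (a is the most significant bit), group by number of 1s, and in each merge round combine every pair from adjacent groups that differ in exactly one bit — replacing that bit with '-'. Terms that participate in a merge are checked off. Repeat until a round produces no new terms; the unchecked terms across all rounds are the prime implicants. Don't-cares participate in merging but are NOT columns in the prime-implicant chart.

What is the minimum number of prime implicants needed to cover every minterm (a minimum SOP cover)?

4

Round 0: 0000✓ 0010✓ 0011✓ 0100✓ 0110✓ 0111✓ 1000✓ 1001✓ 1010✓ 1011✓ 1101✓ 1111✓
Round 1: -000✓ -010✓ -011✓ -111✓ 0-00✓ 0-10✓ 0-11✓ 00-0✓ 001-✓ 01-0✓ 011-✓ 1-01✓ 1-11✓ 10-0✓ 10-1✓ 100-✓ 101-✓ 11-1✓
Round 2: --11 -0-0 -01- 0--0 0-1- 1--1 10--
PIs = {--11, -0-0, -01-, 0--0, 0-1-, 1--1, 10--}
Coverage chart:
  m0: -0-0,0--0
  m2: -0-0,-01-,0--0,0-1-
  m3: --11,-01-,0-1-
  m4: 0--0 ←essential
  m6: 0--0,0-1-
  m7: --11,0-1-
  m8: -0-0,10--
  m9: 1--1,10--
  m10: -0-0,-01-,10--
  m11: --11,-01-,1--1,10--
  m13: 1--1 ←essential
  m15: --11,1--1
Essential: 0--0, 1--1
Petrick residual → --11, -0-0
Min cover (4 terms): cd + b'd' + a'd' + ad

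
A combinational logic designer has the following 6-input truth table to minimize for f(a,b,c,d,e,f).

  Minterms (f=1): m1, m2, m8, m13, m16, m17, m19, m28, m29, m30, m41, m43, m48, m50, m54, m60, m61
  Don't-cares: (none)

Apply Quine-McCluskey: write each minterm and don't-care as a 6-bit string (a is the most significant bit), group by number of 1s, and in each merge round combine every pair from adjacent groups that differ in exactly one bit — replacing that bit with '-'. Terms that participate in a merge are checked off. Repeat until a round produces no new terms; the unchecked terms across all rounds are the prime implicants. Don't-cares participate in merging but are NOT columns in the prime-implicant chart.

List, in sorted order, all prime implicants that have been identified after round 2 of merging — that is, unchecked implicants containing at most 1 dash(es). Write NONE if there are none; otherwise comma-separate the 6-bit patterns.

-10000, 0-0001, 0-1101, 000010, 001000, 0100-1, 01000-, 0111-0, 1010-1, 110-10, 1100-0

size-2^0 implicants → 000001(✓)  000010  001000  001101(✓)  010000(✓)  010001(✓)  010011(✓)  011100(✓)  011101(✓)  011110(✓)  101001(✓)  101011(✓)  110000(✓)  110010(✓)  110110(✓)  111100(✓)  111101(✓)
size-2^1 implicants → -10000  -11100(✓)  -11101(✓)  0-0001  0-1101  0100-1  01000-  0111-0  01110-(✓)  1010-1  110-10  1100-0  11110-(✓)
size-2^2 implicants → -1110-
Unchecked terms (primes): -10000, -1110-, 0-0001, 0-1101, 000010, 001000, 0100-1, 01000-, 0111-0, 1010-1, 110-10, 1100-0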